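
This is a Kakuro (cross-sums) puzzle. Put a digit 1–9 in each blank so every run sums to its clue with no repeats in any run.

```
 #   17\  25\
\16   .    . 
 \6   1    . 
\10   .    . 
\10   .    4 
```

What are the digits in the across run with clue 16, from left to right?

7 9

16 in 2 cells must be {7,9}.
R2C2 = 6 − 1 = 5 completes the 6 across.
R4C1 = 10 − 4 = 6 completes the 10 across.
R1C1 = 7: the only remaining digit allowed by both the 16 across and the 17 down.
R1C2 = 16 − 7 = 9 completes the 16 across.
R3C1 = 17 − 14 = 3 completes the 17 down.
R3C2 = 10 − 3 = 7 completes the 10 across.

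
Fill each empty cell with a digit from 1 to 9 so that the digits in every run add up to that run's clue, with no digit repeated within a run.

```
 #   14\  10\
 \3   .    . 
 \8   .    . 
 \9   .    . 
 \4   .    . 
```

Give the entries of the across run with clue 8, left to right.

3 in 2 cells must be {1,2}; 4 in 2 cells must be {1,3}; 10 in 4 cells must be {1,2,3,4}.
Nothing is forced directly, so branch on R1C1, whose candidates are 1 or 2. If R1C1 = 1: that forces R1C2 = 2, R4C1 = 3, R4C2 = 1, R2C2 = 3, R3C2 = 4, after which R2C1 would have to be in {5} for the 8 across but in {2,4,6,8} for the 14 down — contradiction. So R1C1 = 2.
R1C2 = 3 − 2 = 1 completes the 3 across.
Given what's placed, R4C2 must be 3 to fit the 4 across and 10 down.
R2C2 = 2: the only remaining digit allowed by both the 8 across and the 10 down.
R3C2 = 10 − 6 = 4 completes the 10 down.
R4C1 = 4 − 3 = 1 completes the 4 across.
R2C1 = 8 − 2 = 6 completes the 8 across.

6 2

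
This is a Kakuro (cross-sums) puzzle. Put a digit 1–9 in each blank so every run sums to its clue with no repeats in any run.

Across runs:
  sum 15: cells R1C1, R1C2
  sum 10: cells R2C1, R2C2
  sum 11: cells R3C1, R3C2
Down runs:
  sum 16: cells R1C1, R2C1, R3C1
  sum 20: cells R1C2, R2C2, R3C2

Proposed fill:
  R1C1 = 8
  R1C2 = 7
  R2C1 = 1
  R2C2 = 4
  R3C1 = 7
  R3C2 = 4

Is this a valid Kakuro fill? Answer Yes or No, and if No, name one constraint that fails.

No — the down run R1C2–R3C2 sums to 15, not 20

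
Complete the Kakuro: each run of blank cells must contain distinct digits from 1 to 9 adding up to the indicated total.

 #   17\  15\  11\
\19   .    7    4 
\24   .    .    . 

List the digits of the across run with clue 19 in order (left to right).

8 7 4

24 in 3 cells must be {7,8,9}; 17 in 2 cells must be {8,9}.
R1C1 = 19 − 11 = 8 completes the 19 across.
R2C1 = 17 − 8 = 9 completes the 17 down.
R2C2 = 15 − 7 = 8 completes the 15 down.
R2C3 = 24 − 17 = 7 completes the 24 across.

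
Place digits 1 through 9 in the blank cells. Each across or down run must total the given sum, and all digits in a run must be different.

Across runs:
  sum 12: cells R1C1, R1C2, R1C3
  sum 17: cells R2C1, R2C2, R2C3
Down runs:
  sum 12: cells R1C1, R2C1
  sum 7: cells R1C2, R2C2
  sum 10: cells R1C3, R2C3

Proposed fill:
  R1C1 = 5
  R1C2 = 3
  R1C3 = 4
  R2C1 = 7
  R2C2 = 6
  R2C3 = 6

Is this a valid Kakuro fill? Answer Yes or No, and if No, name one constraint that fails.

No — the across run R2C1–R2C3 sums to 19, not 17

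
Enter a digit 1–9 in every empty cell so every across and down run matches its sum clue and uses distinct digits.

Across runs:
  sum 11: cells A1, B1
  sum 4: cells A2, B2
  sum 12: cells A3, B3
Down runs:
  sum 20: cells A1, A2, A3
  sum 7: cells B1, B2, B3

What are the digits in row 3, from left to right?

4 in 2 cells must be {1,3}; 7 in 3 cells must be {1,2,4}.
The 4 across and the 20 down share only 3, so A2 = 3.
B2 = 4 − 3 = 1 completes the 4 across.
Given what's placed, B3 must be 4 to fit the 12 across and 7 down.
B1 = 7 − 5 = 2 completes the 7 down.
A3 = 12 − 4 = 8 completes the 12 across.
A1 = 11 − 2 = 9 completes the 11 across.

8, 4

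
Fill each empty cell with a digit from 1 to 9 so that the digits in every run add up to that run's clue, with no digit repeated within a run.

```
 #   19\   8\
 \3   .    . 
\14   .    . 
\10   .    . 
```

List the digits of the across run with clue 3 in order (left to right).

2 1

3 in 2 cells must be {1,2}.
The 3 across and the 19 down share only 2, so R1C1 = 2.
R1C2 = 3 − 2 = 1 completes the 3 across.
Given what's placed, R2C2 must be 5 to fit the 14 across and 8 down.
R3C2 = 8 − 6 = 2 completes the 8 down.
R2C1 = 14 − 5 = 9 completes the 14 across.
R3C1 = 10 − 2 = 8 completes the 10 across.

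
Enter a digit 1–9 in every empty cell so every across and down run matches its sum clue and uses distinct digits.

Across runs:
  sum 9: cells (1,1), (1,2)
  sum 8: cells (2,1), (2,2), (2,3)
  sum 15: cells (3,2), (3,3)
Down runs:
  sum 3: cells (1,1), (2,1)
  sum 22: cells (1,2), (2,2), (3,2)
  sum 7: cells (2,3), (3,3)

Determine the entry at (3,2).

9

3 in 2 cells must be {1,2}.
The 8 across and the 22 down share only 5, so (2,2) = 5.
Intersecting the 15 across with the 7 down forces (3,3) = 6.
(1,2) = 8: the only remaining digit allowed by both the 9 across and the 22 down.
(2,3) = 7 − 6 = 1 completes the 7 down.
(3,2) = 15 − 6 = 9 completes the 15 across.
(1,1) = 9 − 8 = 1 completes the 9 across.
(2,1) = 8 − 6 = 2 completes the 8 across.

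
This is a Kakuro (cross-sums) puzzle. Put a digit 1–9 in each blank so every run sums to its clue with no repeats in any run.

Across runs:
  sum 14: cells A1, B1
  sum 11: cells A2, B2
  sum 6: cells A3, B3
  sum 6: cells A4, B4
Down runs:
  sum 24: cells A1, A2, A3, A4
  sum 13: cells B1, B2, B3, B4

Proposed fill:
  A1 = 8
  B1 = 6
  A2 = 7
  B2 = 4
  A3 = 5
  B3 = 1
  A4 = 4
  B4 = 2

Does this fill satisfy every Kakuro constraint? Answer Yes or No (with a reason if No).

Yes

Across: 8+6=14; 7+4=11; 5+1=6; 4+2=6. Down: 8+7+5+4=24; 6+4+1+2=13. No digit repeats within any run.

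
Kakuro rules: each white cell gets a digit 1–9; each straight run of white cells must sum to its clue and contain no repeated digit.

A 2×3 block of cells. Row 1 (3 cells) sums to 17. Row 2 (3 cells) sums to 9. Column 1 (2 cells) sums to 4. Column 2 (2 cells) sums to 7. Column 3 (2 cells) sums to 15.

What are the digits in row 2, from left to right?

4 in 2 cells must be {1,3}.
The 9 across and the 15 down share only 6, so (2,3) = 6.
(1,3) = 15 − 6 = 9 completes the 15 down.
Given what's placed, (2,1) must be 1 to fit the 9 across and 4 down.
(2,2) = 9 − 7 = 2 completes the 9 across.
(1,1) = 4 − 1 = 3 completes the 4 down.
(1,2) = 17 − 12 = 5 completes the 17 across.

1 2 6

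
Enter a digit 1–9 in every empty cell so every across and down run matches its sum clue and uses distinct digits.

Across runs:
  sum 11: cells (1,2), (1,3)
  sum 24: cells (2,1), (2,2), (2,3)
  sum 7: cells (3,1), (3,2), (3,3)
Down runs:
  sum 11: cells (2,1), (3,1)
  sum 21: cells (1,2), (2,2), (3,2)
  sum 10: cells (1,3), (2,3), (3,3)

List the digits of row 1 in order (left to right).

24 in 3 cells must be {7,8,9}; 7 in 3 cells must be {1,2,4}.
Only 7 fits (2,3) under both its across sum 24 and down sum 10.
The 7 across and the 21 down share only 4, so (3,2) = 4.
(1,3) = 2: the only remaining digit allowed by both the 11 across and the 10 down.
Given what's placed, (3,1) must be 2 to fit the 7 across and 11 down.
(3,3) = 7 − 6 = 1 completes the 7 across.
(1,2) = 11 − 2 = 9 completes the 11 across.

9 2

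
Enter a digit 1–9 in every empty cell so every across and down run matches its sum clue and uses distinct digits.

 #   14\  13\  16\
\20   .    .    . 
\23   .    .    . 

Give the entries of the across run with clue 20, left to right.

8 5 7

23 in 3 cells must be {6,8,9}; 16 in 2 cells must be {7,9}.
The 23 across and the 16 down share only 9, so R2C3 = 9.
R1C3 = 16 − 9 = 7 completes the 16 down.
Nothing is forced directly, so branch on R2C1, whose candidates are 6 or 8. If R2C1 = 8: then R1C1 would have to be in {4,5,8,9} for the 20 across but in {6} for the 14 down — contradiction. So R2C1 = 6.
R1C1 = 14 − 6 = 8 completes the 14 down.
R1C2 = 20 − 15 = 5 completes the 20 across.
R2C2 = 23 − 15 = 8 completes the 23 across.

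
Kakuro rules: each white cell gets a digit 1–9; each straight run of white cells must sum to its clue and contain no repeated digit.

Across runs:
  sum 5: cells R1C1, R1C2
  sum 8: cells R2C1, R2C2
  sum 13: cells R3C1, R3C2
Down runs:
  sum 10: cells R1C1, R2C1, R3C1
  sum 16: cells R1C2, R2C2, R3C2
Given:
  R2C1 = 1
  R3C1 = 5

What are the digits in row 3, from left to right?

5 8

R1C1 = 10 − 6 = 4 completes the 10 down.
R1C2 = 5 − 4 = 1 completes the 5 across.
R2C2 = 8 − 1 = 7 completes the 8 across.
R3C2 = 13 − 5 = 8 completes the 13 across.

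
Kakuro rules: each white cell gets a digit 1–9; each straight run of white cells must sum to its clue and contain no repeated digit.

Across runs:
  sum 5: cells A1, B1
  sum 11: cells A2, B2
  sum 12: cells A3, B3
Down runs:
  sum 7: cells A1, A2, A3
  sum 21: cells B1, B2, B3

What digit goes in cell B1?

4

7 in 3 cells must be {1,2,4}.
The 5 across and the 21 down share only 4, so B1 = 4.
The 12 across and the 7 down share only 4, so A3 = 4.
B3 = 12 − 4 = 8 completes the 12 across.
A1 = 5 − 4 = 1 completes the 5 across.
A2 = 7 − 5 = 2 completes the 7 down.
B2 = 11 − 2 = 9 completes the 11 across.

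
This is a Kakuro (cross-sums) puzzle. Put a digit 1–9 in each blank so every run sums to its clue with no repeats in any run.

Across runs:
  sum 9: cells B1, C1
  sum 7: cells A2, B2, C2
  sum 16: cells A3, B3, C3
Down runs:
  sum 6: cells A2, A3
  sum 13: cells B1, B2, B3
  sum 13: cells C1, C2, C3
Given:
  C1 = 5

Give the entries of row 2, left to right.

4, 1, 2

7 in 3 cells must be {1,2,4}.
B1 = 9 − 5 = 4 completes the 9 across.
Nothing is forced directly, so branch on B2, whose candidates are 1 or 2. If B2 = 2: that forces C2 = 1, B3 = 7, after which C3 would have to be in {1,3,4,5,6,8} for the 16 across but in {7} for the 13 down — contradiction. So B2 = 1.
Given what's placed, C2 must be 2 to fit the 7 across and 13 down.
B3 = 13 − 5 = 8 completes the 13 down.
C3 = 13 − 7 = 6 completes the 13 down.
A2 = 7 − 3 = 4 completes the 7 across.
A3 = 16 − 14 = 2 completes the 16 across.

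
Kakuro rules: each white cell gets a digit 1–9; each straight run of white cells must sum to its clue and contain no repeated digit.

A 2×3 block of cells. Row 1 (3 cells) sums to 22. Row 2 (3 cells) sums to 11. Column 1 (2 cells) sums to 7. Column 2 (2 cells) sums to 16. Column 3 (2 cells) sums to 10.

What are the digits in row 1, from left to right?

6 9 7

16 in 2 cells must be {7,9}.
The 11 across and the 16 down share only 7, so (2,2) = 7.
(1,2) = 16 − 7 = 9 completes the 16 down.
Nothing is forced directly, so branch on (2,1), whose candidates are 1 or 3. If (2,1) = 3: then (1,1) would have to be in {5,6,7,8} for the 22 across but in {4} for the 7 down — contradiction. So (2,1) = 1.
(1,1) = 7 − 1 = 6 completes the 7 down.
(1,3) = 22 − 15 = 7 completes the 22 across.
(2,3) = 11 − 8 = 3 completes the 11 across.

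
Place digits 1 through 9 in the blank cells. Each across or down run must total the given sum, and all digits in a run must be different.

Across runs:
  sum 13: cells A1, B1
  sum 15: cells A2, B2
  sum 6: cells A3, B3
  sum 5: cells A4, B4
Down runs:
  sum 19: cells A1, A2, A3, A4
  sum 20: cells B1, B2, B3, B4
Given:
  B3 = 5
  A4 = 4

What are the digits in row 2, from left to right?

9 6

A3 = 6 − 5 = 1 completes the 6 across.
B4 = 5 − 4 = 1 completes the 5 across.
No cell is forced outright now. B1 can only be 6 or 8 (the digits allowed by both its 13 across and its 20 down). If B1 = 6: then A1 would have to be in {7} for the 13 across but in {5,6,8,9} for the 19 down — contradiction. So B1 = 8.
A1 = 13 − 8 = 5 completes the 13 across.
A2 = 19 − 10 = 9 completes the 19 down.
B2 = 15 − 9 = 6 completes the 15 across.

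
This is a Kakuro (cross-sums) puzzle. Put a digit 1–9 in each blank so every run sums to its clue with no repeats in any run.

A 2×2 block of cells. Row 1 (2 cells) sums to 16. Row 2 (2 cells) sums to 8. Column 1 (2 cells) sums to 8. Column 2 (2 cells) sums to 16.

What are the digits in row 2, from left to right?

16 in 2 cells must be {7,9}.
The 16 across and the 8 down share only 7, so (1,1) = 7.
(1,2) = 16 − 7 = 9 completes the 16 across.
(2,1) = 8 − 7 = 1 completes the 8 down.
(2,2) = 8 − 1 = 7 completes the 8 across.

1 7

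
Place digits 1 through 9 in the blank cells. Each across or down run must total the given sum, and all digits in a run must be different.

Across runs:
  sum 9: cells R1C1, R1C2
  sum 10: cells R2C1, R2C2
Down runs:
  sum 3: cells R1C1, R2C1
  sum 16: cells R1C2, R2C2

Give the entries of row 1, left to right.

2 7

3 in 2 cells must be {1,2}; 16 in 2 cells must be {7,9}.
The 9 across and the 16 down share only 7, so R1C2 = 7.
R2C2 = 16 − 7 = 9 completes the 16 down.
R1C1 = 9 − 7 = 2 completes the 9 across.
R2C1 = 10 − 9 = 1 completes the 10 across.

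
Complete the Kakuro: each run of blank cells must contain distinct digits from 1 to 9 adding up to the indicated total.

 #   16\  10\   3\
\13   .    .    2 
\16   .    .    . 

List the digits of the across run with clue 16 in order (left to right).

9, 6, 1

16 in 2 cells must be {7,9}; 3 in 2 cells must be {1,2}.
R1C1 = 7: the only remaining digit allowed by both the 13 across and the 16 down.
R1C2 = 13 − 9 = 4 completes the 13 across.
R2C1 = 16 − 7 = 9 completes the 16 down.
R2C2 = 10 − 4 = 6 completes the 10 down.
R2C3 = 16 − 15 = 1 completes the 16 across.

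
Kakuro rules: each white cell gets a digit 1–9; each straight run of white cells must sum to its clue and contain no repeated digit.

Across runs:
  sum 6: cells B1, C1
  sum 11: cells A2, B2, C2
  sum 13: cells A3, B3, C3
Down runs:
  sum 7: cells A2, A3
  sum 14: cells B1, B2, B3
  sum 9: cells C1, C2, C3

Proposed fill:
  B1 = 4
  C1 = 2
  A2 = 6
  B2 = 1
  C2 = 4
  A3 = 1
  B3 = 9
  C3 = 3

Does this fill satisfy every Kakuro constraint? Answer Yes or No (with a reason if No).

Yes

Across: 4+2=6; 6+1+4=11; 1+9+3=13. Down: 6+1=7; 4+1+9=14; 2+4+3=9. No digit repeats within any run.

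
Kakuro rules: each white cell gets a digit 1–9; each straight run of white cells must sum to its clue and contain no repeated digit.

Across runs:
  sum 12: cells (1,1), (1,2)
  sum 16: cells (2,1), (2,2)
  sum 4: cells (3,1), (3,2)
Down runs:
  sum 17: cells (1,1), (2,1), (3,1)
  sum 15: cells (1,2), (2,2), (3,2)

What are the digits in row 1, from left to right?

16 in 2 cells must be {7,9}; 4 in 2 cells must be {1,3}.
Nothing is forced directly, so branch on (2,1), whose candidates are 7 or 9. If (2,1) = 7: that forces (2,2) = 9, (3,1) = 1, after which (3,2) would have to be in {3} for the 4 across but in {1,2,4,5} for the 15 down — contradiction. So (2,1) = 9.
(2,2) = 16 − 9 = 7 completes the 16 across.
Given what's placed, (3,2) must be 3 to fit the 4 across and 15 down.
(1,2) = 15 − 10 = 5 completes the 15 down.
(3,1) = 4 − 3 = 1 completes the 4 across.
(1,1) = 12 − 5 = 7 completes the 12 across.

7, 5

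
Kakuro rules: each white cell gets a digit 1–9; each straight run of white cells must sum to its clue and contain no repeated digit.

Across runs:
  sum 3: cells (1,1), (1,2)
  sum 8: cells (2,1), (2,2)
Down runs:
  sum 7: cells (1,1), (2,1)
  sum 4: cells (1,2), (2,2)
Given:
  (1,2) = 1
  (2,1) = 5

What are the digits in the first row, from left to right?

2 1

3 in 2 cells must be {1,2}; 4 in 2 cells must be {1,3}.
(1,1) = 3 − 1 = 2 completes the 3 across.
(2,2) = 8 − 5 = 3 completes the 8 across.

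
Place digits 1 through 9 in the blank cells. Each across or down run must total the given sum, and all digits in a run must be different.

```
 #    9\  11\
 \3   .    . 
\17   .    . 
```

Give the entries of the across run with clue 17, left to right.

8 9

3 in 2 cells must be {1,2}; 17 in 2 cells must be {8,9}.
The 3 across and the 11 down share only 2, so R1C2 = 2.
The 17 across and the 9 down share only 8, so R2C1 = 8.
R2C2 = 17 − 8 = 9 completes the 17 across.
R1C1 = 3 − 2 = 1 completes the 3 across.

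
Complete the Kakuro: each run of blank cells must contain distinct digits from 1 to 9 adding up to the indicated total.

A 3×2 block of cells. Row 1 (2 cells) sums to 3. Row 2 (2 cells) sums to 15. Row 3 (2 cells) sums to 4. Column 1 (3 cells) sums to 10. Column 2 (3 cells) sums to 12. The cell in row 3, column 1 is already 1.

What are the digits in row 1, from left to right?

3 in 2 cells must be {1,2}; 4 in 2 cells must be {1,3}.
Given what's placed, (1,1) must be 2 to fit the 3 across and 10 down.
(1,2) = 3 − 2 = 1 completes the 3 across.
(2,1) = 10 − 3 = 7 completes the 10 down.
(2,2) = 15 − 7 = 8 completes the 15 across.
(3,2) = 4 − 1 = 3 completes the 4 across.

2 1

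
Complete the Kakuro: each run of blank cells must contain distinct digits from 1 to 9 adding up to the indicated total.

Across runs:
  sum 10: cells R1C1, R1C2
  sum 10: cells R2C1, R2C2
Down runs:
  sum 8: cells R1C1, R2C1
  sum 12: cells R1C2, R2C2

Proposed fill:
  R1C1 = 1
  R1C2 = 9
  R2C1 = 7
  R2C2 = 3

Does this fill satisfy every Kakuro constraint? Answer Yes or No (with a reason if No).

Yes

Across: 1+9=10; 7+3=10. Down: 1+7=8; 9+3=12. No digit repeats within any run.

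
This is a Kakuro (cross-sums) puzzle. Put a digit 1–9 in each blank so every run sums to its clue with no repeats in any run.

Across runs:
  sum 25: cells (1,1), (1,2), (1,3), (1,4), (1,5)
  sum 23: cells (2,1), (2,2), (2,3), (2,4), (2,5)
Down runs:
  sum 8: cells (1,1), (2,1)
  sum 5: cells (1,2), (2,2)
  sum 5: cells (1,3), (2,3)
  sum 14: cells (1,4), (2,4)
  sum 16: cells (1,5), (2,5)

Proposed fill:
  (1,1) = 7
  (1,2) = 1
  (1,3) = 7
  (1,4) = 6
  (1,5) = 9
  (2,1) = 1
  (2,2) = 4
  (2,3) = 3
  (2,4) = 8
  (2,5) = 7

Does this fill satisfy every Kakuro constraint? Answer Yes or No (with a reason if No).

No — the down run (1,3)–(2,3) sums to 10, not 5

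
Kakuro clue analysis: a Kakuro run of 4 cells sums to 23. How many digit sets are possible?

4 distinct digits from 1–9 sum between 10 and 30.

9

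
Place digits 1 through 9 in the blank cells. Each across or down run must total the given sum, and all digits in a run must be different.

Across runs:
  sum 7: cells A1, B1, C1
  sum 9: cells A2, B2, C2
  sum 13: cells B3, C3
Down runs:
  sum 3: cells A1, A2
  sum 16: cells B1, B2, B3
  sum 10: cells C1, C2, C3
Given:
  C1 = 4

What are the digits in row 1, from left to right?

7 in 3 cells must be {1,2,4}; 3 in 2 cells must be {1,2}.
Given what's placed, C3 must be 5 to fit the 13 across and 10 down.
C2 = 10 − 9 = 1 completes the 10 down.
B3 = 13 − 5 = 8 completes the 13 across.
Given what's placed, A2 must be 2 to fit the 9 across and 3 down.
B2 = 9 − 3 = 6 completes the 9 across.
A1 = 3 − 2 = 1 completes the 3 down.
B1 = 7 − 5 = 2 completes the 7 across.

1 2 4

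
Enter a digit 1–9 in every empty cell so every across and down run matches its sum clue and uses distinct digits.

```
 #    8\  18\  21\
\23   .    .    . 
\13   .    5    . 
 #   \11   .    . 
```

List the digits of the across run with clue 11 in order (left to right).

23 in 3 cells must be {6,8,9}.
R1C1 = 6: only digit in both the 23-across and 8-down candidate sets.
Given what's placed, R1C2 must be 9 to fit the 23 across and 18 down.
R1C3 = 23 − 15 = 8 completes the 23 across.
R2C1 = 8 − 6 = 2 completes the 8 down.
R2C3 = 13 − 7 = 6 completes the 13 across.
R3C2 = 18 − 14 = 4 completes the 18 down.
R3C3 = 11 − 4 = 7 completes the 11 across.

4 7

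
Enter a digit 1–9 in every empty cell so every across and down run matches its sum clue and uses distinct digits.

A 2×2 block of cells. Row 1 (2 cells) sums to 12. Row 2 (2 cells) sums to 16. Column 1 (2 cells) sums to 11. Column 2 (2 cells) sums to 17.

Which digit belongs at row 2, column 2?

9

16 in 2 cells must be {7,9}; 17 in 2 cells must be {8,9}.
The 16 across and the 17 down share only 9, so (2,2) = 9.
(1,2) = 17 − 9 = 8 completes the 17 down.
(2,1) = 16 − 9 = 7 completes the 16 across.
(1,1) = 12 − 8 = 4 completes the 12 across.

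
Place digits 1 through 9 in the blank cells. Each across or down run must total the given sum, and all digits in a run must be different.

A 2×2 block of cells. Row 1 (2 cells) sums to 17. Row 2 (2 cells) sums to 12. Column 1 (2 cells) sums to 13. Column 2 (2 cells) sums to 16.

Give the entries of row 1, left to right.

17 in 2 cells must be {8,9}; 16 in 2 cells must be {7,9}.
The 17 across and the 16 down share only 9, so (1,2) = 9.
(2,2) = 16 − 9 = 7 completes the 16 down.
(1,1) = 17 − 9 = 8 completes the 17 across.
(2,1) = 12 − 7 = 5 completes the 12 across.

8 9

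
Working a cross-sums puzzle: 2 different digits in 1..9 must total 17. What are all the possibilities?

{8,9}

2 distinct digits from 1–9 sum between 3 and 17.
Only one set works: {8,9}.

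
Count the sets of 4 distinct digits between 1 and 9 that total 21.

4 distinct digits from 1–9 sum between 10 and 30.

11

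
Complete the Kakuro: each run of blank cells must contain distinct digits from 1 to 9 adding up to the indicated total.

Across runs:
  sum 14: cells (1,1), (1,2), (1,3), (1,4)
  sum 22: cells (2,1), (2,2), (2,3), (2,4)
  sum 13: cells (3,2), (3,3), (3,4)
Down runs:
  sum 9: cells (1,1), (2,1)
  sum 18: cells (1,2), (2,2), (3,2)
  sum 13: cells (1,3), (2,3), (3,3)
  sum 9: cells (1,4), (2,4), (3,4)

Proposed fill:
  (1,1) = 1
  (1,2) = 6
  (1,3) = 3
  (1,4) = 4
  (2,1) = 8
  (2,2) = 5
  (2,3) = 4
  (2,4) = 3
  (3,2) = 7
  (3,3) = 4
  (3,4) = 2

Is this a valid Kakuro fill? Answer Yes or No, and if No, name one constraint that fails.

No — the down run (1,3)–(3,3) sums to 11, not 13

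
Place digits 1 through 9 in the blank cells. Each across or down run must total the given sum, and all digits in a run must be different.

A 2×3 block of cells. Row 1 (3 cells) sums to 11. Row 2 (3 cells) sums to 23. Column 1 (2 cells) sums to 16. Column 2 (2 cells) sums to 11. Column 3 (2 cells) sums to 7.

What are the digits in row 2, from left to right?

9, 8, 6

23 in 3 cells must be {6,8,9}; 16 in 2 cells must be {7,9}.
The 11 across and the 16 down share only 7, so (1,1) = 7.
Given what's placed, (1,2) must be 3 to fit the 11 across and 11 down.
(1,3) = 11 − 10 = 1 completes the 11 across.
(2,1) = 16 − 7 = 9 completes the 16 down.
(2,2) = 11 − 3 = 8 completes the 11 down.
(2,3) = 23 − 17 = 6 completes the 23 across.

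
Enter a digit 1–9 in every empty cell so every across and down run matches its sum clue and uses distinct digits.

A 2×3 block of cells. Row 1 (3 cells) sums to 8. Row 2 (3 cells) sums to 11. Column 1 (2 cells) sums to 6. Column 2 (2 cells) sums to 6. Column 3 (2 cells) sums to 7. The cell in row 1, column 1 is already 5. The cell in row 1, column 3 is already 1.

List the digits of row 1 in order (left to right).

5 2 1

(1,2) = 8 − 6 = 2 completes the 8 across.
(2,1) = 6 − 5 = 1 completes the 6 down.
(2,2) = 6 − 2 = 4 completes the 6 down.
(2,3) = 11 − 5 = 6 completes the 11 across.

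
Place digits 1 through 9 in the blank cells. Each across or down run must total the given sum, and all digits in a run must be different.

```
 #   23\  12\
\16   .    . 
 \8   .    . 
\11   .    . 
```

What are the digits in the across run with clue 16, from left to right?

16 in 2 cells must be {7,9}; 23 in 3 cells must be {6,8,9}.
The 16 across and the 23 down share only 9, so R1C1 = 9.
R1C2 = 16 − 9 = 7 completes the 16 across.
Given what's placed, R2C1 must be 6 to fit the 8 across and 23 down.
R2C2 = 8 − 6 = 2 completes the 8 across.
R3C1 = 23 − 15 = 8 completes the 23 down.
R3C2 = 11 − 8 = 3 completes the 11 across.

9 7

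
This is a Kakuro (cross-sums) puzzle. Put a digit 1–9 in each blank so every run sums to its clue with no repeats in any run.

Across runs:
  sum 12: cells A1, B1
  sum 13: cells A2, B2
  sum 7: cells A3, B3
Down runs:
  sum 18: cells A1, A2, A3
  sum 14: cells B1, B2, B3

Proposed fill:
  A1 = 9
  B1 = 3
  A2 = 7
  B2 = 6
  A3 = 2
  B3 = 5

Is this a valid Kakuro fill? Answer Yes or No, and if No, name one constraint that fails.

Across: 9+3=12; 7+6=13; 2+5=7. Down: 9+7+2=18; 3+6+5=14. No digit repeats within any run.

Yes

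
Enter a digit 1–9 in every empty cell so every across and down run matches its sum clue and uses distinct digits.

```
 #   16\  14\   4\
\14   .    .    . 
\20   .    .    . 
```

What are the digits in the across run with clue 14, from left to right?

16 in 2 cells must be {7,9}; 4 in 2 cells must be {1,3}.
The 20 across and the 4 down share only 3, so R2C3 = 3.
R1C3 = 4 − 3 = 1 completes the 4 down.
Given what's placed, R2C1 must be 9 to fit the 20 across and 16 down.
R2C2 = 20 − 12 = 8 completes the 20 across.
R1C1 = 16 − 9 = 7 completes the 16 down.
R1C2 = 14 − 8 = 6 completes the 14 across.

7 6 1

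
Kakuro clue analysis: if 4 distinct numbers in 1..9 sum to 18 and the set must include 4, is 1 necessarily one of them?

Counterexample: {2,3,4,9} sums to 18 under that restriction without using 1.

No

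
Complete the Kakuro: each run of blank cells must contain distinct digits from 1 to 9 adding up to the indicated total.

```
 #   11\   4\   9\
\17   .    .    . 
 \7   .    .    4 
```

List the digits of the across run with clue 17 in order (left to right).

9 3 5

7 in 3 cells must be {1,2,4}; 4 in 2 cells must be {1,3}.
R1C3 = 9 − 4 = 5 completes the 9 down.
Given what's placed, R2C1 must be 2 to fit the 7 across and 11 down.
R2C2 = 7 − 6 = 1 completes the 7 across.
R1C1 = 11 − 2 = 9 completes the 11 down.
R1C2 = 17 − 14 = 3 completes the 17 across.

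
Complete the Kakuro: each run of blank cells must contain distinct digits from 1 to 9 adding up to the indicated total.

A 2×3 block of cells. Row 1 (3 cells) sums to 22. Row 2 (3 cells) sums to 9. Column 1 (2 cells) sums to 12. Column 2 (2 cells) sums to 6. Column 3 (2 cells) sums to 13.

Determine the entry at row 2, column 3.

The 22 across and the 6 down share only 5, so (1,2) = 5.
(2,2) = 6 − 5 = 1 completes the 6 down.
Nothing is forced directly, so branch on (2,1), whose candidates are 3 or 5. If (2,1) = 5: then (1,1) would have to be in {8,9} for the 22 across but in {7} for the 12 down — contradiction. So (2,1) = 3.
(1,1) = 12 − 3 = 9 completes the 12 down.
(1,3) = 22 − 14 = 8 completes the 22 across.
(2,3) = 9 − 4 = 5 completes the 9 across.

5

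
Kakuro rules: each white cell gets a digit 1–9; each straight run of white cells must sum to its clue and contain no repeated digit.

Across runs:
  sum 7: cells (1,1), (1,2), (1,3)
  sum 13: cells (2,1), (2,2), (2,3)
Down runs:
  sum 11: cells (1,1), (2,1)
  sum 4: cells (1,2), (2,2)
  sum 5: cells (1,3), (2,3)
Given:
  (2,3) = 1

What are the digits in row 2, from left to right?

7 in 3 cells must be {1,2,4}; 4 in 2 cells must be {1,3}.
Only 1 fits (1,2) under both its across sum 7 and down sum 4.
(1,3) = 5 − 1 = 4 completes the 5 down.
(2,2) = 4 − 1 = 3 completes the 4 down.
(1,1) = 7 − 5 = 2 completes the 7 across.
(2,1) = 13 − 4 = 9 completes the 13 across.

9 3 1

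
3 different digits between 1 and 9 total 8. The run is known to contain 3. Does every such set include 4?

Yes

The only way to make 8 from 3 distinct digits under that restriction is {1,3,4}, which contains 4.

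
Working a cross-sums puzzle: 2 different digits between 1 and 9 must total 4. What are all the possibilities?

2 distinct digits from 1–9 sum between 3 and 17.
Only one set works: {1,3}.

{1,3}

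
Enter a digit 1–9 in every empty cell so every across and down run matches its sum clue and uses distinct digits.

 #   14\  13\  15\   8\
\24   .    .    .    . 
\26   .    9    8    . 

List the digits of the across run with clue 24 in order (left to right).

8 4 7 5

R1C2 = 13 − 9 = 4 completes the 13 down.
R1C3 = 15 − 8 = 7 completes the 15 down.
Given what's placed, R1C4 must be 5 to fit the 24 across and 8 down.
R2C4 = 8 − 5 = 3 completes the 8 down.
R1C1 = 24 − 16 = 8 completes the 24 across.
R2C1 = 26 − 20 = 6 completes the 26 across.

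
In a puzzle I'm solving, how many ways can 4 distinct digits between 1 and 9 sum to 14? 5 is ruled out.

4 distinct digits from 1–9 sum between 10 and 30.
Dropping sets that contain 5.
Enumerating: {1,2,3,8}, {1,2,4,7}, {1,3,4,6}.

3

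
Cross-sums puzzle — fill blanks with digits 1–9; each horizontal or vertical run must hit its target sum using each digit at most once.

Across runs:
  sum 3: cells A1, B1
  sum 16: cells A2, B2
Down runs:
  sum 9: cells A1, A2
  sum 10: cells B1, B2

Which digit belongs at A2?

7

3 in 2 cells must be {1,2}; 16 in 2 cells must be {7,9}.
The 16 across and the 9 down share only 7, so A2 = 7.
B2 = 16 − 7 = 9 completes the 16 across.
A1 = 9 − 7 = 2 completes the 9 down.
B1 = 3 − 2 = 1 completes the 3 across.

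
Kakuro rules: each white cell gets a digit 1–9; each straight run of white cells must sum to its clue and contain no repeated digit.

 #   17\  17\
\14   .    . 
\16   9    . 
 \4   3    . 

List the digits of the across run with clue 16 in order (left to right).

9, 7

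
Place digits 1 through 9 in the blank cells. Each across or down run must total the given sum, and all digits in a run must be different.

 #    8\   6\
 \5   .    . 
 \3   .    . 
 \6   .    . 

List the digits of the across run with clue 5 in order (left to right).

3 in 2 cells must be {1,2}; 6 in 3 cells must be {1,2,3}.
Nothing is forced directly, so branch on R2C1, whose candidates are 1 or 2. If R2C1 = 2: that forces R1C1 = 1, after which R1C2 would have to be in {4} for the 5 across but in {1,2,3} for the 6 down — contradiction. So R2C1 = 1.
R2C2 = 3 − 1 = 2 completes the 3 across.
Given what's placed, R3C2 must be 1 to fit the 6 across and 6 down.
R1C2 = 6 − 3 = 3 completes the 6 down.
R3C1 = 6 − 1 = 5 completes the 6 across.
R1C1 = 5 − 3 = 2 completes the 5 across.

2 3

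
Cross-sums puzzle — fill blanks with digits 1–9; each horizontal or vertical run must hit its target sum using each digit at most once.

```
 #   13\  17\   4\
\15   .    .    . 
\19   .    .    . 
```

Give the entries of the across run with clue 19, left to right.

7 9 3

17 in 2 cells must be {8,9}; 4 in 2 cells must be {1,3}.
The 19 across and the 4 down share only 3, so R2C3 = 3.
R1C3 = 4 − 3 = 1 completes the 4 down.
Given what's placed, R2C2 must be 9 to fit the 19 across and 17 down.
R1C2 = 17 − 9 = 8 completes the 17 down.
R2C1 = 19 − 12 = 7 completes the 19 across.
R1C1 = 15 − 9 = 6 completes the 15 across.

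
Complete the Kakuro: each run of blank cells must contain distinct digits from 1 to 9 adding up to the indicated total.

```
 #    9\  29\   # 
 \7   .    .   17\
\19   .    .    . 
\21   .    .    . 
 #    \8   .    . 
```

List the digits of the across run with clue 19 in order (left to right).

3 9 7

29 in 4 cells must be {5,7,8,9}.
Only 5 fits R1C2 under both its across sum 7 and down sum 29.
Given what's placed, R4C2 must be 7 to fit the 8 across and 29 down.
R4C3 = 8 − 7 = 1 completes the 8 across.
R1C1 = 7 − 5 = 2 completes the 7 across.
No cell is forced outright now. R3C1 can only be 4 or 6 (the digits allowed by both its 21 across and its 9 down). If R3C1 = 6: then R2C1 would have to be in {2,3,4,5,6,7,8,9} for the 19 across but in {1} for the 9 down — contradiction. So R3C1 = 4.
R2C1 = 9 − 6 = 3 completes the 9 down.
Given what's placed, R2C2 must be 9 to fit the 19 across and 29 down.
R2C3 = 19 − 12 = 7 completes the 19 across.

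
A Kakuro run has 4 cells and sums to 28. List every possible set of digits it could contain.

{4,7,8,9}; {5,6,8,9}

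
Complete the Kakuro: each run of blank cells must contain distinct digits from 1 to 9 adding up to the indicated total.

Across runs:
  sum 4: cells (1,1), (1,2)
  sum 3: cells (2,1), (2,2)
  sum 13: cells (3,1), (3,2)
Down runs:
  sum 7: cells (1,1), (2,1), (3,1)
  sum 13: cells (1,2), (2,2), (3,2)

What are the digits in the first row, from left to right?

1, 3

4 in 2 cells must be {1,3}; 3 in 2 cells must be {1,2}; 7 in 3 cells must be {1,2,4}.
The 4 across and the 7 down share only 1, so (1,1) = 1.
(1,2) = 4 − 1 = 3 completes the 4 across.
Given what's placed, (2,1) must be 2 to fit the 3 across and 7 down.
(2,2) = 3 − 2 = 1 completes the 3 across.
(3,1) = 7 − 3 = 4 completes the 7 down.
(3,2) = 13 − 4 = 9 completes the 13 across.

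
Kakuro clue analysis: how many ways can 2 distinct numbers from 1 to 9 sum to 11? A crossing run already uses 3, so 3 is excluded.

2 distinct digits from 1–9 sum between 3 and 17.
Dropping sets that contain 3.
Enumerating: {2,9}, {4,7}, {5,6}.

3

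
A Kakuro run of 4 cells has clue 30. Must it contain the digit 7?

Yes

The only way to make 30 from 4 distinct digits is {6,7,8,9}, which contains 7.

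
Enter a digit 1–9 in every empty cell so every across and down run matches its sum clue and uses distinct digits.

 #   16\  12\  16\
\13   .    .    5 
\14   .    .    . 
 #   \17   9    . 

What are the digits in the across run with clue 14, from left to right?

9 2 3

17 in 2 cells must be {8,9}; 16 in 2 cells must be {7,9}.
R1C1 = 7: the only remaining digit allowed by both the 13 across and the 16 down.
R1C2 = 13 − 12 = 1 completes the 13 across.
R2C1 = 16 − 7 = 9 completes the 16 down.
R2C2 = 12 − 10 = 2 completes the 12 down.
R2C3 = 14 − 11 = 3 completes the 14 across.
R3C3 = 17 − 9 = 8 completes the 17 across.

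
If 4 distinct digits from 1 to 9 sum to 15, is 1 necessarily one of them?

Counterexample: {2,3,4,6} sums to 15 without using 1.

No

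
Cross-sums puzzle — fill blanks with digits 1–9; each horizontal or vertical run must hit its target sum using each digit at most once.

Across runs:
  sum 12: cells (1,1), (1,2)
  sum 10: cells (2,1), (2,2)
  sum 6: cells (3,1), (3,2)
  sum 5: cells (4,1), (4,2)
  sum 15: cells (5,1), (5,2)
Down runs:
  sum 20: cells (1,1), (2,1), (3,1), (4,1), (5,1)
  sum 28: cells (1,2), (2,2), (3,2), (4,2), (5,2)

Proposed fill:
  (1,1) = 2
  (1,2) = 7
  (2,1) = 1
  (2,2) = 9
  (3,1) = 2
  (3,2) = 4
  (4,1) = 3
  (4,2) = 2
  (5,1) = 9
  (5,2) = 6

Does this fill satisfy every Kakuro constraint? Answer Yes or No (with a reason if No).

No — the down run (1,1)–(5,1) sums to 17, not 20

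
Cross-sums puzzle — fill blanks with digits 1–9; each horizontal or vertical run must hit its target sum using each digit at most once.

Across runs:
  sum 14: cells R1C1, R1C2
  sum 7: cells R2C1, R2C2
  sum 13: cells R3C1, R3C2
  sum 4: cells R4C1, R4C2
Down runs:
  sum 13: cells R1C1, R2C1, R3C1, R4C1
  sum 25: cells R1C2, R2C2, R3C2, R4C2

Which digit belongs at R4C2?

3

4 in 2 cells must be {1,3}.
Nothing is forced directly, so branch on R4C2, whose candidates are 1 or 3. If R4C2 = 1: then R2C2 would have to be in {1,2,3,4,5,6} for the 7 across but in {7,8,9} for the 25 down — contradiction. So R4C2 = 3.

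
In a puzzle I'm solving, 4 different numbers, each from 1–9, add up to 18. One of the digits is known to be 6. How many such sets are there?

4 distinct digits from 1–9 sum between 10 and 30.
Keeping only sets containing 6.
Enumerating: {1,2,6,9}, {1,3,6,8}, {1,4,6,7}, {2,3,6,7}, {3,4,5,6}.

5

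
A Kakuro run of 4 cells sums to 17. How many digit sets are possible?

4 distinct digits from 1–9 sum between 10 and 30.

9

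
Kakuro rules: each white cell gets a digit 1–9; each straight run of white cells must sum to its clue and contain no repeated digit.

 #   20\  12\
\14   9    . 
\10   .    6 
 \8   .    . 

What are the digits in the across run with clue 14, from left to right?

9 5

R1C2 = 14 − 9 = 5 completes the 14 across.
R2C1 = 10 − 6 = 4 completes the 10 across.
R3C1 = 20 − 13 = 7 completes the 20 down.
R3C2 = 8 − 7 = 1 completes the 8 across.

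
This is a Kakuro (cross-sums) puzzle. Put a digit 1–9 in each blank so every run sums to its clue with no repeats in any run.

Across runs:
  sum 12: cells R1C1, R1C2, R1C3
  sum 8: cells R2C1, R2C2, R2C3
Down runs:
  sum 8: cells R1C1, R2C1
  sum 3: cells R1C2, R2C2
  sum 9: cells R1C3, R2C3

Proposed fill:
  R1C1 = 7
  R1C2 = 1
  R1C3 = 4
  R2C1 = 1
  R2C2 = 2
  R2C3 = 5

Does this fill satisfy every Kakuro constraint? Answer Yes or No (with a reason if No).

Across: 7+1+4=12; 1+2+5=8. Down: 7+1=8; 1+2=3; 4+5=9. No digit repeats within any run.

Yes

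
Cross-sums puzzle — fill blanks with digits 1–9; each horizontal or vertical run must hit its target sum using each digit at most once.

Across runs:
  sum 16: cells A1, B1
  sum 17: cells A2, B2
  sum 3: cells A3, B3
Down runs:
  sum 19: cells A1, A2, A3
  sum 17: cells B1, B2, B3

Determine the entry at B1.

7

16 in 2 cells must be {7,9}; 17 in 2 cells must be {8,9}; 3 in 2 cells must be {1,2}.
The 3 across and the 19 down share only 2, so A3 = 2.
B3 = 3 − 2 = 1 completes the 3 across.
Given what's placed, A1 must be 9 to fit the 16 across and 19 down.
B1 = 16 − 9 = 7 completes the 16 across.
A2 = 19 − 11 = 8 completes the 19 down.
B2 = 17 − 8 = 9 completes the 17 across.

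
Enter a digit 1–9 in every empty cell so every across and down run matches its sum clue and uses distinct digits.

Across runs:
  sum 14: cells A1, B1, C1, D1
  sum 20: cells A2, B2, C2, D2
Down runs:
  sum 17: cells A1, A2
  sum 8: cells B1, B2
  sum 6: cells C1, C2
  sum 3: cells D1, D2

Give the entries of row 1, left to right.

17 in 2 cells must be {8,9}; 3 in 2 cells must be {1,2}.
Only 8 fits A1 under both its across sum 14 and down sum 17.
A2 = 17 − 8 = 9 completes the 17 down.
Nothing is forced directly, so branch on C1, whose candidates are 1 or 2. If C1 = 1: that forces D1 = 2, C2 = 5, after which D2 would have to be in {2,4} for the 20 across but in {1} for the 3 down — contradiction. So C1 = 2.
D1 = 1: the only remaining digit allowed by both the 14 across and the 3 down.
C2 = 6 − 2 = 4 completes the 6 down.
D2 = 3 − 1 = 2 completes the 3 down.
B1 = 14 − 11 = 3 completes the 14 across.

8 3 2 1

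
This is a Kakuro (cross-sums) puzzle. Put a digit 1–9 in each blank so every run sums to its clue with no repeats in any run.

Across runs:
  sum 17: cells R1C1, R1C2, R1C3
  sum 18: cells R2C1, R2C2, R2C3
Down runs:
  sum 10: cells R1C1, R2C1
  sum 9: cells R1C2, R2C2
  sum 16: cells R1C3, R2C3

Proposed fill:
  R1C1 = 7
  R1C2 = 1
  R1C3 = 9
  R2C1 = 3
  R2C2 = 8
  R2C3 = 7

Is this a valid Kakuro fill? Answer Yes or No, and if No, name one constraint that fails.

Yes

Across: 7+1+9=17; 3+8+7=18. Down: 7+3=10; 1+8=9; 9+7=16. No digit repeats within any run.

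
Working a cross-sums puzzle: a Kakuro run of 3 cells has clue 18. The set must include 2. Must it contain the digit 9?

Yes

The only way to make 18 from 3 distinct digits under that restriction is {2,7,9}, which contains 9.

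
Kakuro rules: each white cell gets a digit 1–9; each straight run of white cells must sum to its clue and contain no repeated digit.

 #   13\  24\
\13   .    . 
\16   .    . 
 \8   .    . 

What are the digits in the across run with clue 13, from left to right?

16 in 2 cells must be {7,9}; 24 in 3 cells must be {7,8,9}.
The 8 across and the 24 down share only 7, so R3C2 = 7.
Given what's placed, R2C2 must be 9 to fit the 16 across and 24 down.
R3C1 = 8 − 7 = 1 completes the 8 across.
R1C2 = 24 − 16 = 8 completes the 24 down.
R2C1 = 16 − 9 = 7 completes the 16 across.
R1C1 = 13 − 8 = 5 completes the 13 across.

5 8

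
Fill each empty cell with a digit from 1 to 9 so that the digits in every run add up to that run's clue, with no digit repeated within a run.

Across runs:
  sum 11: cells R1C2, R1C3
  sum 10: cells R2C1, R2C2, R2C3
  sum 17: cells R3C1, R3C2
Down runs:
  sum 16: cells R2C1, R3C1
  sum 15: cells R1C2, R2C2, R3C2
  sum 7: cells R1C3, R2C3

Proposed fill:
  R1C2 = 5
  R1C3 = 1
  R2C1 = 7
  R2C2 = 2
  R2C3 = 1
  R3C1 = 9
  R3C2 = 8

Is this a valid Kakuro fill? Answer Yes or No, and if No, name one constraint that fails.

No — the across run R1C2–R1C3 sums to 6, not 11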